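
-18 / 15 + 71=349 / 5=69.80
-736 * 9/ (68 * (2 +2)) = -24.35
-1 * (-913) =913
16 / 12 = 1.33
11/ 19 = 0.58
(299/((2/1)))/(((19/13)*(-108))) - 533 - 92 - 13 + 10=-2581199/4104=-628.95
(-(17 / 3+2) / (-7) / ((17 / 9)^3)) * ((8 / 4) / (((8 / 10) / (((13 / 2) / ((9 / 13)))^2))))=9853545 / 275128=35.81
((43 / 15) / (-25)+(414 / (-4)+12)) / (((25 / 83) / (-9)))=17109039 / 6250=2737.45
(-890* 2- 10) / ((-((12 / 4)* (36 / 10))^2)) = 22375 / 1458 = 15.35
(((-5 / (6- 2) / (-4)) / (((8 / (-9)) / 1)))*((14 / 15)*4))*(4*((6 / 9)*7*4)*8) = -784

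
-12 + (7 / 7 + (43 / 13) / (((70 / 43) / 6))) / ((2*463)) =-2524979 / 210665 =-11.99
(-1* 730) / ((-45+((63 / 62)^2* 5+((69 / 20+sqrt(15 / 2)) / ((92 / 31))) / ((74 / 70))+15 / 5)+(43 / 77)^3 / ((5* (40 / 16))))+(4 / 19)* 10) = 936721486819580925126390419000000* sqrt(30) / 9093739818877610668284101565124681+197596517514476938192164081552916000 / 9093739818877610668284101565124681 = 22.29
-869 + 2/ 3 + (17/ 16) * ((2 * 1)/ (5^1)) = -104149/ 120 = -867.91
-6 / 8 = -3 / 4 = -0.75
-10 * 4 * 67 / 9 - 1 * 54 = -351.78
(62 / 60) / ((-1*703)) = -31 / 21090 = -0.00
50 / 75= 2 / 3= 0.67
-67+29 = -38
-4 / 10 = -2 / 5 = -0.40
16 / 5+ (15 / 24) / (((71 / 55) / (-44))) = -12853 / 710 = -18.10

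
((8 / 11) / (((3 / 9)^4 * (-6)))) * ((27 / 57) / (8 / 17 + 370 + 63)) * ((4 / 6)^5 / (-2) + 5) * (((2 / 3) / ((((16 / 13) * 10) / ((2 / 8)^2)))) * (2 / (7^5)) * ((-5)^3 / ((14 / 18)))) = 1806675 / 527108932448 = 0.00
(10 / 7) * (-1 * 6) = -8.57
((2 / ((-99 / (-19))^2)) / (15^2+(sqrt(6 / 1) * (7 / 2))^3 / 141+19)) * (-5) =-0.00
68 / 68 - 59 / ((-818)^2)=669065 / 669124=1.00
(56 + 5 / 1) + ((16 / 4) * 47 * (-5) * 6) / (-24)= 296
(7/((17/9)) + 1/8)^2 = 14.68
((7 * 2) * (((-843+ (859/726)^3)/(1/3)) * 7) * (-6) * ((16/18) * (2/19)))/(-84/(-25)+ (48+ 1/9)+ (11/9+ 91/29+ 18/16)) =104568112634507200/42888901880187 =2438.12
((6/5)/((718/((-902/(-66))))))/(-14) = -41/25130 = -0.00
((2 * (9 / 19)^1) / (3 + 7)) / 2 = 9 / 190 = 0.05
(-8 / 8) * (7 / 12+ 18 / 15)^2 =-11449 / 3600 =-3.18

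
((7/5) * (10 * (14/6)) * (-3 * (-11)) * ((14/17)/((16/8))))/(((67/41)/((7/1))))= 2165702/1139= 1901.41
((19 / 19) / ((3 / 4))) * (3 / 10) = 2 / 5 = 0.40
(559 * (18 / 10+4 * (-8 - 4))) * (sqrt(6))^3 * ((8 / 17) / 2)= -3099096 * sqrt(6) / 85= -89308.28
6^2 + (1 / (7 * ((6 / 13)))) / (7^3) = 518629 / 14406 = 36.00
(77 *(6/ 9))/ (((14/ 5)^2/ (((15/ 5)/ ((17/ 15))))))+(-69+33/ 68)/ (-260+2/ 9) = 399633/ 22712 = 17.60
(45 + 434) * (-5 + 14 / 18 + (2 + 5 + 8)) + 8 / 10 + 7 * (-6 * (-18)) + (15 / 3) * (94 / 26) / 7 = 24250336 / 4095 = 5921.94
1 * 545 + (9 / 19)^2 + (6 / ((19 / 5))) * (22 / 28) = 1380917 / 2527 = 546.46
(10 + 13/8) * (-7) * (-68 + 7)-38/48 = 59557/12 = 4963.08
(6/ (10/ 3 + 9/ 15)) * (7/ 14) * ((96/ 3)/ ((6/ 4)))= 960/ 59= 16.27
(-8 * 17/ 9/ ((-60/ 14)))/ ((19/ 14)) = 2.60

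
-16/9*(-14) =224/9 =24.89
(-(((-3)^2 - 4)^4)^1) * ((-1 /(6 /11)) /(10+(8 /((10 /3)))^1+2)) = 34375 /432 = 79.57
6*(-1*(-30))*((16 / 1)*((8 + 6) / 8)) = 5040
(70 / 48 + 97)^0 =1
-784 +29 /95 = -74451 /95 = -783.69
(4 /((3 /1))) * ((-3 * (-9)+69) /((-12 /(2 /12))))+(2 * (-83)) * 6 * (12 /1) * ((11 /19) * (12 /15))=-4734512 /855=-5537.44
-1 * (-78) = 78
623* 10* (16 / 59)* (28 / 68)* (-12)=-8373120 / 1003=-8348.08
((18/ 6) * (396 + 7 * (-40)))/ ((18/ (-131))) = -7598/ 3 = -2532.67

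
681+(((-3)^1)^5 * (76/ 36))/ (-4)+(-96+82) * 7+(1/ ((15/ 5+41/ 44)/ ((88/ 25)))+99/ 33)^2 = 54352788761/ 74822500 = 726.42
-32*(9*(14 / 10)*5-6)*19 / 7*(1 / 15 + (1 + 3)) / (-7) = 704672 / 245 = 2876.21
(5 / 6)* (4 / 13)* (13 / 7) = 0.48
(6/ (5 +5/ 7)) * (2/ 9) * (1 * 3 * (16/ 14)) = 0.80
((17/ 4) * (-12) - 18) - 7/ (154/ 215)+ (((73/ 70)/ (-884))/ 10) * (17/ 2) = -63082003/ 800800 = -78.77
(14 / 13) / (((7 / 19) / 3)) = 114 / 13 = 8.77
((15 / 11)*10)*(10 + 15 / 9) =1750 / 11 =159.09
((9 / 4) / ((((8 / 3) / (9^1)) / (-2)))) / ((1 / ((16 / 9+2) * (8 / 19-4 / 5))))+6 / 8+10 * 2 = 16147 / 380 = 42.49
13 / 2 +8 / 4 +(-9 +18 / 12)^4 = 50761 / 16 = 3172.56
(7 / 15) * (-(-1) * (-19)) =-133 / 15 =-8.87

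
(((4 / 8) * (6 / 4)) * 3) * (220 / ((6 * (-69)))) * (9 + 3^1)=-14.35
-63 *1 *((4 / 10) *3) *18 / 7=-972 / 5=-194.40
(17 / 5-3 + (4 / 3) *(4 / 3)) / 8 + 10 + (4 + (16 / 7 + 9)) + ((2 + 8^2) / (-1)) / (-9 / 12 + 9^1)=22123 / 1260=17.56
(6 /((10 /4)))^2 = 144 /25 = 5.76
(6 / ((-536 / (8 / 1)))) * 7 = -42 / 67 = -0.63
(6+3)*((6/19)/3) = 18/19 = 0.95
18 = 18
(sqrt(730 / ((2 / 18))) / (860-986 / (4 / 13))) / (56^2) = -sqrt(730) / 2450784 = -0.00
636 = 636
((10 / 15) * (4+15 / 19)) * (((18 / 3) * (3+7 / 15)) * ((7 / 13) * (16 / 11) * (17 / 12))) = 693056 / 9405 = 73.69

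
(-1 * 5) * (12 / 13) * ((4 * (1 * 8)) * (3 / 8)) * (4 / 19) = -2880 / 247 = -11.66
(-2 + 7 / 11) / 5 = -3 / 11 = -0.27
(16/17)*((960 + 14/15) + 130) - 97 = 237089/255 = 929.76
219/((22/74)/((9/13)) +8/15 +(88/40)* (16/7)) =2552445/69829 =36.55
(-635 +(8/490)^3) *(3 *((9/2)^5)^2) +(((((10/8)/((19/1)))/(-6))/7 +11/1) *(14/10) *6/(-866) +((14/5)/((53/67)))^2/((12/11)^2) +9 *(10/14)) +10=-20316742144757686660630122631/3132088000481664000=-6486644737.20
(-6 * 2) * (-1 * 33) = 396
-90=-90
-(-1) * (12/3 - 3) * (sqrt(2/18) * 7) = 7/3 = 2.33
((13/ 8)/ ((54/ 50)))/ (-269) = -325/ 58104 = -0.01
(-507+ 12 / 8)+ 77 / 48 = -24187 / 48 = -503.90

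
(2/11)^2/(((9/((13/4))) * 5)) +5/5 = 5458/5445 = 1.00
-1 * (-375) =375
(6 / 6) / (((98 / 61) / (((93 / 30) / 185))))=1891 / 181300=0.01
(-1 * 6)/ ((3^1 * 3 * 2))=-1/ 3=-0.33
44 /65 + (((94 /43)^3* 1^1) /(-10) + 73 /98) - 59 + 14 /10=-28981059493 /506459590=-57.22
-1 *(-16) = 16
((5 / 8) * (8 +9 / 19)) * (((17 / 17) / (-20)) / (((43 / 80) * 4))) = -805 / 6536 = -0.12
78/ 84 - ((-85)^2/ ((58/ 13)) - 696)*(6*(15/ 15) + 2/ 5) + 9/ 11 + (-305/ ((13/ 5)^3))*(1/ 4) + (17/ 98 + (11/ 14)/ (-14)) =-1015165459556/ 171706535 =-5912.21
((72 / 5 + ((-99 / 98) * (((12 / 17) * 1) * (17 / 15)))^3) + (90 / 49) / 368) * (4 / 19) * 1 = 2.92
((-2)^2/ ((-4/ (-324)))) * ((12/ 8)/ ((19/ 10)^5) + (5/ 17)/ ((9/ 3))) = 2163293460/ 42093683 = 51.39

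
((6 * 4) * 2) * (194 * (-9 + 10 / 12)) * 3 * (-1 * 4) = 912576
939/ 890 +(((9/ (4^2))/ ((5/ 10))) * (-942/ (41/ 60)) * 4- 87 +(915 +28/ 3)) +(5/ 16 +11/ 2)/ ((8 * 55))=-413464815721/ 77066880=-5365.01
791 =791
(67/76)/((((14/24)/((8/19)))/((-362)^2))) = 210718752/2527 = 83386.92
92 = 92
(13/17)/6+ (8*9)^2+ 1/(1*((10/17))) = 1322386/255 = 5185.83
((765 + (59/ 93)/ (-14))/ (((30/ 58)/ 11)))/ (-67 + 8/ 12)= -317714749/ 1295490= -245.25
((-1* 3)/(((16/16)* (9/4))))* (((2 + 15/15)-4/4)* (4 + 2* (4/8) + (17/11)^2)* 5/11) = -11920/1331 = -8.96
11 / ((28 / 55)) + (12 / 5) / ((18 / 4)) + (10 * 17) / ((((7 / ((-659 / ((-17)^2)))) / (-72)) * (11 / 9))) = 36851159 / 11220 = 3284.42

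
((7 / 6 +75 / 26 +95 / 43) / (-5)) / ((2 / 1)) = -10499 / 16770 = -0.63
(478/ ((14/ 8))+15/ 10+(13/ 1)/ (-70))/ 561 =0.49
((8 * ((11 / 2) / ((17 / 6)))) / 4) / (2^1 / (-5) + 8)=165 / 323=0.51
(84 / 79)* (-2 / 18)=-28 / 237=-0.12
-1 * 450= -450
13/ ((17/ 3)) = 39/ 17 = 2.29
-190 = -190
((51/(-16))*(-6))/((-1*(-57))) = 51/152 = 0.34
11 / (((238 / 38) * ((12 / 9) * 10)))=0.13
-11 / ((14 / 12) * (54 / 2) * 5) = -22 / 315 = -0.07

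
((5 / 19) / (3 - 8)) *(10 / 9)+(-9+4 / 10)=-7403 / 855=-8.66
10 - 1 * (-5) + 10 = 25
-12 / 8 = -3 / 2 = -1.50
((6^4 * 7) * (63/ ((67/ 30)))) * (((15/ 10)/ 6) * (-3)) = -12859560/ 67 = -191933.73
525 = 525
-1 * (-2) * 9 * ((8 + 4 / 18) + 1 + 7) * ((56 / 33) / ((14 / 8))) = 9344 / 33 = 283.15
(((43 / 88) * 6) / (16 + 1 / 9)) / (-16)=-1161 / 102080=-0.01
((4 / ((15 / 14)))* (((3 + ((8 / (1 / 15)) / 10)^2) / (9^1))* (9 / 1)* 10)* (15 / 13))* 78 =493920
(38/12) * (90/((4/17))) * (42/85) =1197/2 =598.50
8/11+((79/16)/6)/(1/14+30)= 167747/222288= 0.75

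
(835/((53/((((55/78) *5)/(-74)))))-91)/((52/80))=-140339905/994227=-141.15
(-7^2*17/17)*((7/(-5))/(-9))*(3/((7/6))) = -98/5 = -19.60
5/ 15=1/ 3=0.33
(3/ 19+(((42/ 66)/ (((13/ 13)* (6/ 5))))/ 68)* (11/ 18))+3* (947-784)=68255801/ 139536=489.16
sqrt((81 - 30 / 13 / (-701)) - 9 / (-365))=2*sqrt(224121400205235) / 3326245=9.00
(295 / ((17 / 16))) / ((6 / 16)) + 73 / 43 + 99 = 1844510 / 2193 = 841.09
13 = 13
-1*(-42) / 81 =14 / 27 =0.52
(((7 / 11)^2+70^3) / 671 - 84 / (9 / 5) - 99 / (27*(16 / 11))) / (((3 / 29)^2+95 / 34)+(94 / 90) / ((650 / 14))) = 125487845784097875 / 767967515341928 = 163.40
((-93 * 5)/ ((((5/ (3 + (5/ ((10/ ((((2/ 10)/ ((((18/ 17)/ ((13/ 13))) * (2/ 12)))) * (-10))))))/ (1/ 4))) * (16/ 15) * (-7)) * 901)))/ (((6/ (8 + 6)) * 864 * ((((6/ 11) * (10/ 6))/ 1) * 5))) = -20119/ 124554240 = -0.00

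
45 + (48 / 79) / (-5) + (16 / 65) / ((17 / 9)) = 3929043 / 87295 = 45.01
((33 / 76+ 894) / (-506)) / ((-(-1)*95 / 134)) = -4554459 / 1826660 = -2.49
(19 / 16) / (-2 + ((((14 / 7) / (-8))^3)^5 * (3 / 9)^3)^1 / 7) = -240987930624 / 405874409473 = -0.59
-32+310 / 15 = -11.33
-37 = -37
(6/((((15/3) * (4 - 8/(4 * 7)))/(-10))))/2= -21/13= -1.62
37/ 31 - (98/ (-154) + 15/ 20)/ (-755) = 245859/ 205964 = 1.19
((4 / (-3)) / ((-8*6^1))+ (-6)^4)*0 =0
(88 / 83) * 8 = 704 / 83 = 8.48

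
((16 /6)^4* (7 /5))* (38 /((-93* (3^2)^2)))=-1089536 /3050865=-0.36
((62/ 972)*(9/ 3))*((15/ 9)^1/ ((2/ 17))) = 2635/ 972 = 2.71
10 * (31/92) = 155/46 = 3.37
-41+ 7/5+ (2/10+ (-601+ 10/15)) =-9596/15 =-639.73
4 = 4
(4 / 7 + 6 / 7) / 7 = 10 / 49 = 0.20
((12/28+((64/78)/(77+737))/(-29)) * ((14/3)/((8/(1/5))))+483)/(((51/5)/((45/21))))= 66706837495/657332676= 101.48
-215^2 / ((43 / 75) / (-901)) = 72643125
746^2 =556516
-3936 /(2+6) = -492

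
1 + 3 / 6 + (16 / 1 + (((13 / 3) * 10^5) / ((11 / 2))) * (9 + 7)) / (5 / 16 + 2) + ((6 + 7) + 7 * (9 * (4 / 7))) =1331340217 / 2442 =545184.36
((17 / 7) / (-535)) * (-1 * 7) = 17 / 535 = 0.03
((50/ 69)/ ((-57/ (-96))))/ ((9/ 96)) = 51200/ 3933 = 13.02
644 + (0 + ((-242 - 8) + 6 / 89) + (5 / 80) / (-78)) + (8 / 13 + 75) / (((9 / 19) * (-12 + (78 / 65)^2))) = 4166981633 / 10996128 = 378.95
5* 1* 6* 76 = 2280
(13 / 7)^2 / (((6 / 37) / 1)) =6253 / 294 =21.27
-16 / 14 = -8 / 7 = -1.14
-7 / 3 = -2.33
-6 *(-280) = 1680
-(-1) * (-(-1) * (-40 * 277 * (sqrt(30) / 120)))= -277 * sqrt(30) / 3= -505.73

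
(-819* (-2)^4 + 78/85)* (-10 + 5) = 1113762/17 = 65515.41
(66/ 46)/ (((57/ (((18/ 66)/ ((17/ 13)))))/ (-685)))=-26715/ 7429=-3.60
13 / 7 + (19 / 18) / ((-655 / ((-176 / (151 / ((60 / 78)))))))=30110309 / 16200639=1.86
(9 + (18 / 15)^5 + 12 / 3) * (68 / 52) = 822817 / 40625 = 20.25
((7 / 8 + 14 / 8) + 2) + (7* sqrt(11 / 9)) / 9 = 7* sqrt(11) / 27 + 37 / 8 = 5.48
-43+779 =736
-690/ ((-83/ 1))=690/ 83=8.31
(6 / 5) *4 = 24 / 5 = 4.80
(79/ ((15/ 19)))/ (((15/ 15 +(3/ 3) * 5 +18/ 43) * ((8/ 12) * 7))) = 3.34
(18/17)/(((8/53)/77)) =540.13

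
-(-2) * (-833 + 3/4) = -3329/2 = -1664.50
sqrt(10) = 3.16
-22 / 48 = -11 / 24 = -0.46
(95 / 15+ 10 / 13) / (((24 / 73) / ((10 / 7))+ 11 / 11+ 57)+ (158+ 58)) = 101105 / 3903666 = 0.03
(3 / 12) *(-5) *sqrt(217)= -5 *sqrt(217) / 4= -18.41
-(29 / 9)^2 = -841 / 81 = -10.38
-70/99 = -0.71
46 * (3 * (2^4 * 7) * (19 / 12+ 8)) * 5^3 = 18515000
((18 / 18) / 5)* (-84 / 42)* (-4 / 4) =2 / 5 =0.40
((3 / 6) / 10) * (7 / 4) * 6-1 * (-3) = 141 / 40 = 3.52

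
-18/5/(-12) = 3/10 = 0.30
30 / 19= 1.58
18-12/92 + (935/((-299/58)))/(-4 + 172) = 421697/25116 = 16.79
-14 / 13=-1.08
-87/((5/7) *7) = -87/5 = -17.40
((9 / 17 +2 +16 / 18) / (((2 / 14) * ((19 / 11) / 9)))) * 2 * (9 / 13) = 724878 / 4199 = 172.63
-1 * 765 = -765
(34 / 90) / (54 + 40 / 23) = 391 / 57690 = 0.01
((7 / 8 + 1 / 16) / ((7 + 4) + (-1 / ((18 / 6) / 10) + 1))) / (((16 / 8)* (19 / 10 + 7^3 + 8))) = 225 / 1468064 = 0.00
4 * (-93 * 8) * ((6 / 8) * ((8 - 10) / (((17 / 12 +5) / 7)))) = 53568 / 11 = 4869.82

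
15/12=5/4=1.25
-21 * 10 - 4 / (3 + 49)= -2731 / 13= -210.08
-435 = -435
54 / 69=18 / 23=0.78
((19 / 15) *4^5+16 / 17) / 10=165496 / 1275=129.80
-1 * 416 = -416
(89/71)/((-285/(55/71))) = -0.00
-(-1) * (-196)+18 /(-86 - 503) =-115462 /589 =-196.03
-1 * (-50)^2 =-2500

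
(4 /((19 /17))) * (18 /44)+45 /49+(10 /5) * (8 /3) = 237053 /30723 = 7.72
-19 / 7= -2.71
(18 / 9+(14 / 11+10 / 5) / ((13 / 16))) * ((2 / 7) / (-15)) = -1724 / 15015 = -0.11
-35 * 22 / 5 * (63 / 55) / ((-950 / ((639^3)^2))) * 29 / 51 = 290215418354690066343 / 40375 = 7187997977825140.96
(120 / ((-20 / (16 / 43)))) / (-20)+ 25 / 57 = 6743 / 12255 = 0.55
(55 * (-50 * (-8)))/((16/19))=26125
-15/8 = -1.88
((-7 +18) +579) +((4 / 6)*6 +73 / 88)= 52345 / 88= 594.83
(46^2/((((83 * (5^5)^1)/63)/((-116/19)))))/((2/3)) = -23195592/4928125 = -4.71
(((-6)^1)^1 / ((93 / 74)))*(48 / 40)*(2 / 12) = -148 / 155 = -0.95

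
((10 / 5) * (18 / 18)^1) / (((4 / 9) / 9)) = 81 / 2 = 40.50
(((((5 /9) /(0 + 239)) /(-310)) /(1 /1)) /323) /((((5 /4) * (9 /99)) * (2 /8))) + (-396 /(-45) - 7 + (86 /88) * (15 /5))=22421015611 /4738351860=4.73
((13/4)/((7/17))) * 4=221/7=31.57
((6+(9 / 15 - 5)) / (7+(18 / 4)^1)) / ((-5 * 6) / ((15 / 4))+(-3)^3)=-16 / 4025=-0.00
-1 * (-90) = 90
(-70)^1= -70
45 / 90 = 1 / 2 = 0.50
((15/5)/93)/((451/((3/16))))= 3/223696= 0.00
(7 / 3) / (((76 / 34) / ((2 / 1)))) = 2.09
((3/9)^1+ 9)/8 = 7/6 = 1.17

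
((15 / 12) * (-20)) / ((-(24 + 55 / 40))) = 200 / 203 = 0.99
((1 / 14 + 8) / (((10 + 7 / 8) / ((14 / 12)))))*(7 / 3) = 1582 / 783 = 2.02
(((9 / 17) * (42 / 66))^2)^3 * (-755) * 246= -11612490065277570 / 42761175875209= -271.57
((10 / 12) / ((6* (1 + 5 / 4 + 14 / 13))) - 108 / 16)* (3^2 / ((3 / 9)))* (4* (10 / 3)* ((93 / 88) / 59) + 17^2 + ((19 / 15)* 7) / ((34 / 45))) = -832399991415 / 15269672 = -54513.29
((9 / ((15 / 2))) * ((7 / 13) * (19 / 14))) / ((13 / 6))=342 / 845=0.40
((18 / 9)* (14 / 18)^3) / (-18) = -343 / 6561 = -0.05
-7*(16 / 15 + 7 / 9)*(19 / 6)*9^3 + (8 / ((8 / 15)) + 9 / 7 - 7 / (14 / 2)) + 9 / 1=-2084671 / 70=-29781.01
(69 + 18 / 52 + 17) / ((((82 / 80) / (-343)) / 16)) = -246411200 / 533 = -462309.94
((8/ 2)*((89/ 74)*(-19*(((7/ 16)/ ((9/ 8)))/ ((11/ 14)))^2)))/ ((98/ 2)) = -165718/ 362637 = -0.46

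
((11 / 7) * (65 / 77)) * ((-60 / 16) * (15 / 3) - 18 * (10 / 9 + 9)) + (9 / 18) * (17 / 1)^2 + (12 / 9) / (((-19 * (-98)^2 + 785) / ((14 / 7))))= -13012529297 / 106834308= -121.80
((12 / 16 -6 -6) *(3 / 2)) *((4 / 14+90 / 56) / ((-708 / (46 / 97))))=54855 / 2563904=0.02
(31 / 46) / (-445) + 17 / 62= 86517 / 317285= 0.27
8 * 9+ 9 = 81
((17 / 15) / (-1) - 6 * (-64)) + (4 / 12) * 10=1931 / 5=386.20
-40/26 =-20/13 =-1.54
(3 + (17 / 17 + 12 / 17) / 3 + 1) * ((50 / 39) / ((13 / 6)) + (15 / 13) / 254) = 5963635 / 2189226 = 2.72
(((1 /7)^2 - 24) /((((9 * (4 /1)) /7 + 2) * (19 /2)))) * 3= -141 /133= -1.06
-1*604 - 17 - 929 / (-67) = -40678 / 67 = -607.13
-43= -43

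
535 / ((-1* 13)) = -535 / 13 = -41.15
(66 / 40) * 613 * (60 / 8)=60687 / 8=7585.88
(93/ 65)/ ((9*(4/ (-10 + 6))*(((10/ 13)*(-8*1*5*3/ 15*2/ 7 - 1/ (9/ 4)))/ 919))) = 598269/ 8600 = 69.57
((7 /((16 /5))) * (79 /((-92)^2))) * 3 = 8295 /135424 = 0.06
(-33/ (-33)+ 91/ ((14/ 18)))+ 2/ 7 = 828/ 7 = 118.29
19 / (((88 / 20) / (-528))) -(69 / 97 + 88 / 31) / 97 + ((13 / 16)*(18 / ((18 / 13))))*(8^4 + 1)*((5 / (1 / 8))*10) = 5048247407380 / 291679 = 17307544.96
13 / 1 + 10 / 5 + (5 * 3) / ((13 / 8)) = 315 / 13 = 24.23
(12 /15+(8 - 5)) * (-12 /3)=-76 /5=-15.20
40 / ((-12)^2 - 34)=4 / 11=0.36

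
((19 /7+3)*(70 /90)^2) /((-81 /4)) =-1120 /6561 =-0.17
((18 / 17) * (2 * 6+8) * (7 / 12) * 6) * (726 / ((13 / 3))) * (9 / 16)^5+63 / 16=20369930931 / 28966912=703.21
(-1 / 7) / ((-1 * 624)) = 1 / 4368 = 0.00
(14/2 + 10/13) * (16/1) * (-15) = -1864.62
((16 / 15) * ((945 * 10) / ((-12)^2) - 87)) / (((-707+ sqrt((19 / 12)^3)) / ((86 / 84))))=372552 * sqrt(57) / 30230627455+ 142589376 / 4318661065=0.03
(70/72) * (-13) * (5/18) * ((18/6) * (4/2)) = -21.06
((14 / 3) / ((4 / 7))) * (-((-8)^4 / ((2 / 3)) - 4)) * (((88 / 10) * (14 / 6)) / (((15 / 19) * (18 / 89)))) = -6448407.90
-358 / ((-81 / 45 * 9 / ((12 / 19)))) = 7160 / 513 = 13.96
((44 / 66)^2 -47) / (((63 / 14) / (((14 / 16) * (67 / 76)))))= -196511 / 24624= -7.98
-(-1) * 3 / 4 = 3 / 4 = 0.75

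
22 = 22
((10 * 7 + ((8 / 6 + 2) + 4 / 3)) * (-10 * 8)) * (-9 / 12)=4480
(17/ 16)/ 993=17/ 15888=0.00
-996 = -996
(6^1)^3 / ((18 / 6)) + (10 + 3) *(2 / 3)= 242 / 3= 80.67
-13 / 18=-0.72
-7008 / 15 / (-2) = 1168 / 5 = 233.60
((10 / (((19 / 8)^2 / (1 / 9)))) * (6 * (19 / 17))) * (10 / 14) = 6400 / 6783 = 0.94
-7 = -7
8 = 8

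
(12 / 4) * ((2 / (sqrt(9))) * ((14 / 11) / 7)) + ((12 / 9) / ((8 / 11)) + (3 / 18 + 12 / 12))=37 / 11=3.36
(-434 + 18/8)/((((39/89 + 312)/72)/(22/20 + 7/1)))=-37349829/46345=-805.91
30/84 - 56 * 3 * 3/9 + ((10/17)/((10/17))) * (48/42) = -109/2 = -54.50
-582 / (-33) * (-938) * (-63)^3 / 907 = 45501552684 / 9977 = 4560644.75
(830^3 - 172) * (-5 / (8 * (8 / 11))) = -491379305.31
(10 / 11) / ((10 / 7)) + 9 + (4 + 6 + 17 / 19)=4291 / 209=20.53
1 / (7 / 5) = 0.71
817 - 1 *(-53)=870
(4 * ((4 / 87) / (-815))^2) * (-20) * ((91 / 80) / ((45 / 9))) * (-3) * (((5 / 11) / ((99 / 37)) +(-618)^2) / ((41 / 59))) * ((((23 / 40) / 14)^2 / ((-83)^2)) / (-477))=-168754770662803 / 3442284837947757913650000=-0.00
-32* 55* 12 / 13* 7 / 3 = -49280 / 13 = -3790.77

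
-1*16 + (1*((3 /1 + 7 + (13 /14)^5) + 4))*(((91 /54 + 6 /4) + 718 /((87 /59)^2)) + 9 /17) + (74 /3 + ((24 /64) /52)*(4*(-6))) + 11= 13292150513730059 /2698933674528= 4924.96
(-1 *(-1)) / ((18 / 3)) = 1 / 6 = 0.17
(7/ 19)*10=70/ 19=3.68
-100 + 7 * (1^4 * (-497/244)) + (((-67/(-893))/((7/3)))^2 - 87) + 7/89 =-170710573145699/848552721716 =-201.18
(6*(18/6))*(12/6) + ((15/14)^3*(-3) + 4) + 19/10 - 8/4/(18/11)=4567267/123480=36.99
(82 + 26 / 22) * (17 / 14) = 15555 / 154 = 101.01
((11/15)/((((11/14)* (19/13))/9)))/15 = 182/475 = 0.38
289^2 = 83521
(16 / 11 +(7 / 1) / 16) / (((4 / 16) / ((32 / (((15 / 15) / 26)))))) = 6296.73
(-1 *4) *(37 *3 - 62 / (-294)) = -65392 / 147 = -444.84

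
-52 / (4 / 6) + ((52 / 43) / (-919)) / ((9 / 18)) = -3082430 / 39517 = -78.00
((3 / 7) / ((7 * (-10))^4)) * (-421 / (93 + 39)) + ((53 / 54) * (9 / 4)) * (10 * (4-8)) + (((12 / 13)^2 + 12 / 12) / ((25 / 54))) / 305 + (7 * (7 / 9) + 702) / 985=-11840830659354932357 / 135166214743560000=-87.60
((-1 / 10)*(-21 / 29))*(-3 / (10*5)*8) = -126 / 3625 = -0.03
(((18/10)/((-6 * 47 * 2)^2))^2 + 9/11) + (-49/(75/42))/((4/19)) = -8898914186161/68705908480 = -129.52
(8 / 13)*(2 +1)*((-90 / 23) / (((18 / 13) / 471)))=-56520 / 23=-2457.39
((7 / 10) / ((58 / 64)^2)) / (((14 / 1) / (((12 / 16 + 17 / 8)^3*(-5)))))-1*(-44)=61841 / 1682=36.77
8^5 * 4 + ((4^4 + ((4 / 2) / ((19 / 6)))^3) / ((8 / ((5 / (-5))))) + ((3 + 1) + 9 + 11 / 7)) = 6292321626 / 48013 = 131054.54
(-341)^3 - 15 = -39651836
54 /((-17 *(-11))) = 54 /187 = 0.29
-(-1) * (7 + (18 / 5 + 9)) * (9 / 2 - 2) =49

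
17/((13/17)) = 289/13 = 22.23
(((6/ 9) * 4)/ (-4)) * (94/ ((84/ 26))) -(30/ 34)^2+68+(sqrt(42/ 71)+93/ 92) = sqrt(2982)/ 71+81801607/ 1675044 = 49.60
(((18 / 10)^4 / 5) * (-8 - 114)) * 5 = -800442 / 625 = -1280.71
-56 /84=-2 /3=-0.67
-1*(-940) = 940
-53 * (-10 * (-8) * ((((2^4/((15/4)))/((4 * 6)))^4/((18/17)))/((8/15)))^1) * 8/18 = -14761984/4428675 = -3.33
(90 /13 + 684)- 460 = 230.92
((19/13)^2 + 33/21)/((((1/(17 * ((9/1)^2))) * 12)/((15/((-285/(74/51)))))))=-730269/22477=-32.49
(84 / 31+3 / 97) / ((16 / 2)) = 8241 / 24056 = 0.34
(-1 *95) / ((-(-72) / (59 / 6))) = -5605 / 432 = -12.97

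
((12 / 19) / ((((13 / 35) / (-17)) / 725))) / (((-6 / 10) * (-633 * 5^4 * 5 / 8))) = -110432 / 781755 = -0.14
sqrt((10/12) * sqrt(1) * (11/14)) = sqrt(1155)/42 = 0.81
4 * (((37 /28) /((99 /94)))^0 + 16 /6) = 44 /3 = 14.67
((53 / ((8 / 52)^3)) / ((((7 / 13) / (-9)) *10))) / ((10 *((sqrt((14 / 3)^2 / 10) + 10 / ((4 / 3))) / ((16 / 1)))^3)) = -13780.17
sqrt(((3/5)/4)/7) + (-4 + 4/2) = -2 + sqrt(105)/70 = -1.85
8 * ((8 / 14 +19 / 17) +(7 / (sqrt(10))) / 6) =14 * sqrt(10) / 15 +1608 / 119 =16.46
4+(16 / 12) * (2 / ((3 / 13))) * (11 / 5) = 1324 / 45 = 29.42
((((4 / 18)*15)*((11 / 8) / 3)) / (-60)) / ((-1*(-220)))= -1 / 8640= -0.00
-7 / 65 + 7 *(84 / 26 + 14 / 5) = 2737 / 65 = 42.11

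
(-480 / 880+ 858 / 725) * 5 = 5088 / 1595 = 3.19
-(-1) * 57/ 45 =19/ 15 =1.27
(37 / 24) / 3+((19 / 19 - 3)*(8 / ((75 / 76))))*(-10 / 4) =14777 / 360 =41.05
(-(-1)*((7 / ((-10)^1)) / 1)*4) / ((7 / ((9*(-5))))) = 18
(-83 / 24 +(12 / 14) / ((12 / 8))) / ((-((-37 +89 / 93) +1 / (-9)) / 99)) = -405945 / 51352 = -7.91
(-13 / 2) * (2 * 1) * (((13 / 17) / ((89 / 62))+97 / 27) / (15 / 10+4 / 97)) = -32693462 / 939573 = -34.80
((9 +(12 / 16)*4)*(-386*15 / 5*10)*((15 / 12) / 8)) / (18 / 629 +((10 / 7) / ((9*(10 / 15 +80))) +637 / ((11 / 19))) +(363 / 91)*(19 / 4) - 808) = -360909639090 / 5173680011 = -69.76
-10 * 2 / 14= -10 / 7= -1.43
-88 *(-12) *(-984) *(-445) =462401280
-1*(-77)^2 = -5929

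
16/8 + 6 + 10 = 18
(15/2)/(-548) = -15/1096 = -0.01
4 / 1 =4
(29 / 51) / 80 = 29 / 4080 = 0.01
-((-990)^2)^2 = -960596010000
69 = 69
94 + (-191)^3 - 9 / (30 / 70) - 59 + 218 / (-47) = -6967861.64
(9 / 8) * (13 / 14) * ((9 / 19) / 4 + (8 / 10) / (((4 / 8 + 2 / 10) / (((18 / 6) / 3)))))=78507 / 59584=1.32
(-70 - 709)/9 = -779/9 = -86.56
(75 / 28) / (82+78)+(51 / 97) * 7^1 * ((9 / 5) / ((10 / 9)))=12991191 / 2172800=5.98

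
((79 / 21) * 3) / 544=0.02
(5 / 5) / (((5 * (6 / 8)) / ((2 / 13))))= 8 / 195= 0.04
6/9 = 2/3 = 0.67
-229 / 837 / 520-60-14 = -74.00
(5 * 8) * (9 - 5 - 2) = 80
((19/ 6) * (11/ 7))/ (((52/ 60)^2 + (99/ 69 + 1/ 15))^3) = 9655084828125/ 22176266145502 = 0.44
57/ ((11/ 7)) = 399/ 11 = 36.27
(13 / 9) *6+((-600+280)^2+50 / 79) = 24271004 / 237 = 102409.30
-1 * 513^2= -263169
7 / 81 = 0.09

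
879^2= 772641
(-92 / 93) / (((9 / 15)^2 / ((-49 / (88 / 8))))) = 12.24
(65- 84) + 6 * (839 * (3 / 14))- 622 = 3064 / 7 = 437.71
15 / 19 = 0.79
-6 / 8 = -3 / 4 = -0.75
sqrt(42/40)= sqrt(105)/10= 1.02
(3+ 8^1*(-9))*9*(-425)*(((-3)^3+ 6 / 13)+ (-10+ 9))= -7268088.46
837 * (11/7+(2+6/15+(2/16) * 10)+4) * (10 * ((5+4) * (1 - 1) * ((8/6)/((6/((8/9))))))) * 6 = 0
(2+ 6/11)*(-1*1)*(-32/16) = 56/11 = 5.09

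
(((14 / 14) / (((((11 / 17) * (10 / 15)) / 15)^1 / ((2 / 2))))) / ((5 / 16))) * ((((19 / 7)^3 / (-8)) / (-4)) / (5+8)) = 1049427 / 196196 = 5.35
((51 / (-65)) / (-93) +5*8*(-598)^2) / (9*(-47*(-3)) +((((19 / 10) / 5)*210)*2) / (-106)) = 1527612768101 / 135362058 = 11285.38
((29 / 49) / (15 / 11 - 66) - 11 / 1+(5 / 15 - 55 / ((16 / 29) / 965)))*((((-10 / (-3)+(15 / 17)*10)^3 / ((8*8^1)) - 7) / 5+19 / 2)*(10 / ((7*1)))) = -975649453415005585 / 517599957168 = -1884948.87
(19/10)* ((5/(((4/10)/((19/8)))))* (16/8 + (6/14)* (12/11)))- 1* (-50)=233075/1232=189.18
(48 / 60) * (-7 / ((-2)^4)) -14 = -287 / 20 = -14.35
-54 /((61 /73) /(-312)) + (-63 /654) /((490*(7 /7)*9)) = 56305005059 /2792580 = 20162.36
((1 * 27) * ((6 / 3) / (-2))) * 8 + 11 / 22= -431 / 2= -215.50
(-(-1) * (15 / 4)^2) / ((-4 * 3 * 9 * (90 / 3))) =-5 / 1152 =-0.00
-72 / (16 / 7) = -63 / 2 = -31.50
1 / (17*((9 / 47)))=47 / 153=0.31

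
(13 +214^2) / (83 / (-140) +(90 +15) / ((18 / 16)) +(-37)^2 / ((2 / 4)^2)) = 19239780 / 2338871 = 8.23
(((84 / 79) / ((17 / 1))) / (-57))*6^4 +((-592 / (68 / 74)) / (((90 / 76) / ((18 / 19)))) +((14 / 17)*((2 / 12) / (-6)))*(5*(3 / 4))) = -93103331 / 180120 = -516.90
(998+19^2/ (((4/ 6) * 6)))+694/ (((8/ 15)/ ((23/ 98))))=546309/ 392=1393.65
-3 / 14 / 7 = -3 / 98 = -0.03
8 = 8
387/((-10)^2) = 387/100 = 3.87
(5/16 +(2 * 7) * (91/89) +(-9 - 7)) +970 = 968.63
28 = 28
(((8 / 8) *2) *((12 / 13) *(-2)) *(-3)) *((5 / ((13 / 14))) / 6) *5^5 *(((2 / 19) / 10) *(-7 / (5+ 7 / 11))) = -40425000 / 99541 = -406.11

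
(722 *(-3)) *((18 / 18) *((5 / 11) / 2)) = -5415 / 11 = -492.27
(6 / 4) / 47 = 3 / 94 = 0.03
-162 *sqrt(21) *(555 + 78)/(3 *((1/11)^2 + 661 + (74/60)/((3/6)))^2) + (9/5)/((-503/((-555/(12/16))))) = 1332/503-112603198950 *sqrt(21)/1450114498849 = 2.29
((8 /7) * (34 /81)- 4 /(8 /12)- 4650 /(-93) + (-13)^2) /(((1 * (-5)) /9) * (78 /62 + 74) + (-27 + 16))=-3752333 /928242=-4.04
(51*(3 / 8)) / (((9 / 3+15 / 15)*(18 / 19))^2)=1.33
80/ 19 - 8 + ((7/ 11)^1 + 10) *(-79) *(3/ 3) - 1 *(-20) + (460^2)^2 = 9357882867771/ 209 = 44774559175.94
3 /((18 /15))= 5 /2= 2.50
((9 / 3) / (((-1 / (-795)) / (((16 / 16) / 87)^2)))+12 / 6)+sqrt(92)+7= 7834 / 841+2*sqrt(23)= 18.91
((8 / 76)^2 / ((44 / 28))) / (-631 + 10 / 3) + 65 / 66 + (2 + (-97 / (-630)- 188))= -62202591076 / 336482685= -184.86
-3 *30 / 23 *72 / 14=-3240 / 161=-20.12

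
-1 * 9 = -9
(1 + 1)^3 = 8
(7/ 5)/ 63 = 1/ 45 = 0.02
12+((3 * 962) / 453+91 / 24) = 80317 / 3624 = 22.16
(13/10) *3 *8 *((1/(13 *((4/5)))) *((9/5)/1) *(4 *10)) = 216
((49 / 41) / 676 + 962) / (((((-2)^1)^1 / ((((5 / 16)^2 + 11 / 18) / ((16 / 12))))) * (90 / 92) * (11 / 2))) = -1001429645119 / 21073029120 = -47.52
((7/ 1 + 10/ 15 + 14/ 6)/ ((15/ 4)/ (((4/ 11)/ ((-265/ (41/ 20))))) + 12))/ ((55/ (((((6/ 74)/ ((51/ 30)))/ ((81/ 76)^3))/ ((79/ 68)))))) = -303124480/ 64949292819873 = -0.00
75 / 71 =1.06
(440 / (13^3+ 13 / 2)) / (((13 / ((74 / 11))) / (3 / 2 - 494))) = -2915600 / 57291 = -50.89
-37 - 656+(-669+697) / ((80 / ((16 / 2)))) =-3451 / 5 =-690.20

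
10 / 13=0.77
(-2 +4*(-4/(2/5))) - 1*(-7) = -35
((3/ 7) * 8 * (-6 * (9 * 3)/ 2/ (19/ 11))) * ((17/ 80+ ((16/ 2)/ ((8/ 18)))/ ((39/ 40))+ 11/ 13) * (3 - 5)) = 6276.99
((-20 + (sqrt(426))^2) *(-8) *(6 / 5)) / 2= -1948.80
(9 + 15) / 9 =8 / 3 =2.67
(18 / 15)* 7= 42 / 5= 8.40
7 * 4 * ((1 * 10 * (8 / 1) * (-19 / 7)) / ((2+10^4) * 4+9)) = -6080 / 40017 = -0.15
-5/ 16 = -0.31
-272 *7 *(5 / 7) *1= -1360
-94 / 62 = -47 / 31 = -1.52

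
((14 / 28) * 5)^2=25 / 4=6.25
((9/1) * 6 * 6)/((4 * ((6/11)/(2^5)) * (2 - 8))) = -792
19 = 19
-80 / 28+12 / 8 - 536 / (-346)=465 / 2422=0.19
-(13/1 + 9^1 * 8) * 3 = -255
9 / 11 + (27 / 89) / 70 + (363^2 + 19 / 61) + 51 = 131821.13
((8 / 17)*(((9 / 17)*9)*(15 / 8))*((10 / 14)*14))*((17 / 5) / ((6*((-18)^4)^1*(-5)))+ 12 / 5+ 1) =3149279 / 22032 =142.94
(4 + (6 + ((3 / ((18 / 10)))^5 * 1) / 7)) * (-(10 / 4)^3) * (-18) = 2516875 / 756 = 3329.20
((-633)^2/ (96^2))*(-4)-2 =-45033/ 256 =-175.91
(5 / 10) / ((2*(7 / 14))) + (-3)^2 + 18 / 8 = 47 / 4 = 11.75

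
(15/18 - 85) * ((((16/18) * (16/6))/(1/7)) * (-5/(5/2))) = 2793.09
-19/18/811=-19/14598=-0.00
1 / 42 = 0.02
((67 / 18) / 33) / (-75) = -67 / 44550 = -0.00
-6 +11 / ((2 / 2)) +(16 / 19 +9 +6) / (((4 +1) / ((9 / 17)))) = 10784 / 1615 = 6.68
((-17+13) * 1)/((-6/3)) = 2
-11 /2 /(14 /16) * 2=-88 /7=-12.57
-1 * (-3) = 3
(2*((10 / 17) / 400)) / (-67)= -0.00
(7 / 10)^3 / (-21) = -49 / 3000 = -0.02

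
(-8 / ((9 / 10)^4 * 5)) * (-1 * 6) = 32000 / 2187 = 14.63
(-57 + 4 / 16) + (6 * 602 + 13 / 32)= 113781 / 32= 3555.66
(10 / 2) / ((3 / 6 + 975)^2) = 0.00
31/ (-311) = -31/ 311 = -0.10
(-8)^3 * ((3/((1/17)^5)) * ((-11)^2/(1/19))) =-5013889909248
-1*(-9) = 9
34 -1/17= 577/17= 33.94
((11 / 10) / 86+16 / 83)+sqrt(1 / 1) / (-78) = 536557 / 2783820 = 0.19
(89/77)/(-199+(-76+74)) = -89/15477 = -0.01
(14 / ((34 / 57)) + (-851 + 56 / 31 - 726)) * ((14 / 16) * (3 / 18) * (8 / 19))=-954051 / 10013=-95.28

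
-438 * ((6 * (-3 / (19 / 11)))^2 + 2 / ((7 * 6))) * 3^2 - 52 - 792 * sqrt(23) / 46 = -1082400934 / 2527 - 396 * sqrt(23) / 23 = -428416.93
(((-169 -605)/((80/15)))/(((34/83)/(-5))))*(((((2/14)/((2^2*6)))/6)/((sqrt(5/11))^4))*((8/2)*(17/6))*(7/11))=39259/640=61.34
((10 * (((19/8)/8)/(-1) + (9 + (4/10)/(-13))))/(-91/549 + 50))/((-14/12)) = -59418819/39834704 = -1.49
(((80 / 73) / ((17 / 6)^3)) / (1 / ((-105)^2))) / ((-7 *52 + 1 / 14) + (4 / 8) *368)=-2667168000 / 903436831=-2.95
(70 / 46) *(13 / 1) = 19.78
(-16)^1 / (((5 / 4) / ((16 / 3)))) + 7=-919 / 15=-61.27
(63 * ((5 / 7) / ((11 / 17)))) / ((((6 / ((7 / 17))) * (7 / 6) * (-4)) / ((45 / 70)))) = -405 / 616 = -0.66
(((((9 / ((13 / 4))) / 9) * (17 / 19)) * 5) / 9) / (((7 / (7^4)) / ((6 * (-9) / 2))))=-1416.44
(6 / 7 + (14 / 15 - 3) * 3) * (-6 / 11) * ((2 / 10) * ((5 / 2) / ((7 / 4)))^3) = 4080 / 2401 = 1.70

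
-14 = -14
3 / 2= 1.50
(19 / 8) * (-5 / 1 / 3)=-95 / 24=-3.96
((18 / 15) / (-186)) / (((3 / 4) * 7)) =-4 / 3255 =-0.00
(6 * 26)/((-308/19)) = -741/77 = -9.62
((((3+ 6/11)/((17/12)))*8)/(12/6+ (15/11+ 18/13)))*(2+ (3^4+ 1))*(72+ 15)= 50813568/1649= 30814.78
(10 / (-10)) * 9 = -9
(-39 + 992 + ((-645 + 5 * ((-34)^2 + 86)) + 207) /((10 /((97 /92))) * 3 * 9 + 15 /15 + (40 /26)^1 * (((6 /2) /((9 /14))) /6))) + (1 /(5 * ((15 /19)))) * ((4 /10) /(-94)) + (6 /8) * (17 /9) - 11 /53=10695692491533523 /10952462428500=976.56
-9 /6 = -3 /2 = -1.50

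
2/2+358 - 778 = -419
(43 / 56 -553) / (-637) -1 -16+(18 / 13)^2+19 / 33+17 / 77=-205360591 / 15303288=-13.42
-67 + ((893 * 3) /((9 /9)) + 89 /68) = 2613.31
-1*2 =-2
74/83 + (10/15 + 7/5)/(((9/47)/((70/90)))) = 936427/100845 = 9.29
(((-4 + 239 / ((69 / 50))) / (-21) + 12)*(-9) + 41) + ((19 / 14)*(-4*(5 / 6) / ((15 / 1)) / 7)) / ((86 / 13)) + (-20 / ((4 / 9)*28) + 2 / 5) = 37470967 / 8722980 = 4.30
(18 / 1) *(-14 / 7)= -36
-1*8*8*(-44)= 2816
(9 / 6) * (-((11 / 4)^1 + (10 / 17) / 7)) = -4.25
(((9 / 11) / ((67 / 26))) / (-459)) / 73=-26 / 2743851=-0.00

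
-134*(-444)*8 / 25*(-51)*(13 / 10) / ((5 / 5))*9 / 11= -1420050528 / 1375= -1032764.02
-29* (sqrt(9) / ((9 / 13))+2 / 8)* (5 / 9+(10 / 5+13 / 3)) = -915.65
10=10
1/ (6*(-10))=-1/ 60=-0.02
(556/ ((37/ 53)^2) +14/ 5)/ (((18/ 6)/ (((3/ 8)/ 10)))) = 3914093/ 273800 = 14.30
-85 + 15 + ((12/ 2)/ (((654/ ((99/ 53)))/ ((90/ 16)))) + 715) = 29813775/ 46216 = 645.10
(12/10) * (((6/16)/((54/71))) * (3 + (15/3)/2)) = 781/240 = 3.25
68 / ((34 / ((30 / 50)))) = 6 / 5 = 1.20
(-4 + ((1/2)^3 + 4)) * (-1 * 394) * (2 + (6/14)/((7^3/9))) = -951313/9604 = -99.05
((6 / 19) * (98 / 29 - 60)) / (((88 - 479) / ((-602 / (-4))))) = 1482726 / 215441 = 6.88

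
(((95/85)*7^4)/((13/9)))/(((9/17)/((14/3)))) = 638666/39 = 16376.05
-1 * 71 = -71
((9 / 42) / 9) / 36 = 1 / 1512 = 0.00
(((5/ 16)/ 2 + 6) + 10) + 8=773/ 32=24.16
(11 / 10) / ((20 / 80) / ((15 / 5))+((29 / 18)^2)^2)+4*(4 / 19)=68252312 / 68022755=1.00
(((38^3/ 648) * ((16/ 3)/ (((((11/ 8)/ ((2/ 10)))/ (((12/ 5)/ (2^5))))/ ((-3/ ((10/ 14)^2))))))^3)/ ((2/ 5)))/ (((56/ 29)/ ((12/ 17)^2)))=-41079978110976/ 18782177734375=-2.19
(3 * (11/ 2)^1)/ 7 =33/ 14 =2.36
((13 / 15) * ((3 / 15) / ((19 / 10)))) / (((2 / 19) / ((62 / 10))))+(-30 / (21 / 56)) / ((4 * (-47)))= 20441 / 3525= 5.80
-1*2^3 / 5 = -8 / 5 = -1.60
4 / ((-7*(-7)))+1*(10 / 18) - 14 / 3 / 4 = -467 / 882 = -0.53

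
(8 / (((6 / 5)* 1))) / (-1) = -20 / 3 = -6.67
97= 97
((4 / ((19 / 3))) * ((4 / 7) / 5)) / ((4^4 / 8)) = 3 / 1330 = 0.00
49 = 49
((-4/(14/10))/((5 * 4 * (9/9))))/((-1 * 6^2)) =1/252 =0.00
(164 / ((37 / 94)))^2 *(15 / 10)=356479584 / 1369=260394.14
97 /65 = 1.49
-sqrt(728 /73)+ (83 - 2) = 81 - 2*sqrt(13286) /73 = 77.84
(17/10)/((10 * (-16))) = -17/1600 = -0.01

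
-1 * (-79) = 79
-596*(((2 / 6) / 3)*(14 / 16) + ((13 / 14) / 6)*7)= -12665 / 18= -703.61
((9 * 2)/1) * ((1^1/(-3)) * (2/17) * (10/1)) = -120/17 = -7.06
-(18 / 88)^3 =-729 / 85184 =-0.01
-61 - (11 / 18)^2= -19885 / 324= -61.37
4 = 4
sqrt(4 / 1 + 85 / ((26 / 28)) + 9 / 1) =3* sqrt(1963) / 13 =10.22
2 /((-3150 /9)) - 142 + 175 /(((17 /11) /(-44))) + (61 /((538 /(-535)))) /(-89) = -729862420769 /142448950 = -5123.68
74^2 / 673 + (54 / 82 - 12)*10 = -2904934 / 27593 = -105.28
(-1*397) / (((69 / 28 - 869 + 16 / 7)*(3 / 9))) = 4764 / 3457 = 1.38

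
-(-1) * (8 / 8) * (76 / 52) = 19 / 13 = 1.46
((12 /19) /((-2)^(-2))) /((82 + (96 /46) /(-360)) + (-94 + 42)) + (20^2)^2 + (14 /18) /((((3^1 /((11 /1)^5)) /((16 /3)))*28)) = 167953.22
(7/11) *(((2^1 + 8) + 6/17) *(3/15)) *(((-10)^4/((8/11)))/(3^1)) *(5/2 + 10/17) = 5390000/289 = 18650.52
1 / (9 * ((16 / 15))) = 5 / 48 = 0.10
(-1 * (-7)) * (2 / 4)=7 / 2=3.50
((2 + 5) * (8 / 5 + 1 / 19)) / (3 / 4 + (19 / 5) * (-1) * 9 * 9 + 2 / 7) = -30772 / 815993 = -0.04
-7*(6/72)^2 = -7/144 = -0.05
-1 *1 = -1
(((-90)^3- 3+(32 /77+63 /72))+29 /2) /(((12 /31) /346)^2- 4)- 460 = 12883048690983649 /70868976640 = 181786.86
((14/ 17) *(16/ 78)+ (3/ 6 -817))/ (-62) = 1082455/ 82212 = 13.17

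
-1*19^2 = -361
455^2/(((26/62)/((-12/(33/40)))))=-78988000/11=-7180727.27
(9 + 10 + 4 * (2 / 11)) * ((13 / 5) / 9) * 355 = 2023.14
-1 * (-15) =15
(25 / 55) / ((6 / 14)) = 35 / 33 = 1.06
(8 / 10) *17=68 / 5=13.60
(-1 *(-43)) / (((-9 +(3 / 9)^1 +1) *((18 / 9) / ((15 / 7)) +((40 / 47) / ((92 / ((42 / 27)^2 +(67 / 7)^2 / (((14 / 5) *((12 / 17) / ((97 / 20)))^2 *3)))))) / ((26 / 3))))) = -1868653463040 / 494917305383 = -3.78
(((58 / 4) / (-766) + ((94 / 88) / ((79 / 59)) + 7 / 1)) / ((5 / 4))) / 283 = 10356014 / 470950205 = 0.02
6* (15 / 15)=6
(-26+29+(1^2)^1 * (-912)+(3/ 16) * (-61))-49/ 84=-44209/ 48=-921.02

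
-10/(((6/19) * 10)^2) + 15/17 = -737/6120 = -0.12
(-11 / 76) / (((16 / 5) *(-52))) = 55 / 63232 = 0.00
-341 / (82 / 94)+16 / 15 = -239749 / 615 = -389.84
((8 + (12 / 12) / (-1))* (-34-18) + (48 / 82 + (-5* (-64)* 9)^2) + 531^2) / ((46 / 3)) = 1054847703 / 1886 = 559304.19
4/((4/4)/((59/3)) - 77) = -59/1135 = -0.05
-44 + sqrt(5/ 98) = -44 + sqrt(10)/ 14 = -43.77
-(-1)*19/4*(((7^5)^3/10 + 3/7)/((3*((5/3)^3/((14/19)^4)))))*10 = 410360226673803588/857375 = 478623970460.77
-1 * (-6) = 6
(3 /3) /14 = 1 /14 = 0.07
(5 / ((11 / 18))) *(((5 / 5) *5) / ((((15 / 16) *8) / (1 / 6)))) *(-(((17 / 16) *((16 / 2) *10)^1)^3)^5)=-873542191012517026672363281250 / 11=-79412926455683366061123930000.00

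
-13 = -13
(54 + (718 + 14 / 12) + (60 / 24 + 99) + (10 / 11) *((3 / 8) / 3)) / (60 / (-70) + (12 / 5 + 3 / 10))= 4041485 / 8514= 474.69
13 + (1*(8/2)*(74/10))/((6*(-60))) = 5813/450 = 12.92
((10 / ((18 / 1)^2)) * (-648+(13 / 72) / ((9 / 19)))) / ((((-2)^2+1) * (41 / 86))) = -18045251 / 2152008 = -8.39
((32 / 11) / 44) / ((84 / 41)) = 82 / 2541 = 0.03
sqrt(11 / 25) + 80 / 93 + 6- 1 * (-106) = 113.52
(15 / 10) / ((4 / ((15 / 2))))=45 / 16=2.81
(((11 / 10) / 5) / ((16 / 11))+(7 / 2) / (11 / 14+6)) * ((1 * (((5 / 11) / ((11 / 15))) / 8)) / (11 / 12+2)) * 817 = 3923793 / 271040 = 14.48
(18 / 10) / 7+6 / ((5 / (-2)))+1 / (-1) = -22 / 7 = -3.14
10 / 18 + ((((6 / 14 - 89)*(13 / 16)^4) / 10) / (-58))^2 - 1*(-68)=109210691859639017 / 1592921765707776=68.56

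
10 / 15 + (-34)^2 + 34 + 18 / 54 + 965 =2156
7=7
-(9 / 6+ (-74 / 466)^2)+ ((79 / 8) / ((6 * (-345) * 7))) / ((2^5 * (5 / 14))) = -109701040831 / 71922067200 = -1.53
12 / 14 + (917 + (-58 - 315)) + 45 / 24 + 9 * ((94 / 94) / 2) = 30869 / 56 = 551.23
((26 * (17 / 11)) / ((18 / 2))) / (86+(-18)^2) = 221 / 20295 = 0.01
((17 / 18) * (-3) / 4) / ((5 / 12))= -17 / 10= -1.70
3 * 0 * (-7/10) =0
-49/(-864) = 49/864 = 0.06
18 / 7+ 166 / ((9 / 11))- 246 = -2554 / 63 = -40.54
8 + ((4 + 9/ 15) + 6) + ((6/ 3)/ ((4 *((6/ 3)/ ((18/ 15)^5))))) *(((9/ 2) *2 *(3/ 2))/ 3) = 66873/ 3125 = 21.40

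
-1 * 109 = -109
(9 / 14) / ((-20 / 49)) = -63 / 40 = -1.58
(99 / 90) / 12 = 11 / 120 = 0.09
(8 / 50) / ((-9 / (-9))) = 4 / 25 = 0.16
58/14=29/7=4.14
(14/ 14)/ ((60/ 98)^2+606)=2401/ 1455906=0.00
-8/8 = -1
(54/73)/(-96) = -9/1168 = -0.01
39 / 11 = 3.55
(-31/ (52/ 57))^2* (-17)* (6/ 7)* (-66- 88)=1751604129/ 676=2591130.37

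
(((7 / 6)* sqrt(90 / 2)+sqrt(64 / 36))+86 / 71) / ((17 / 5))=2710 / 3621+35* sqrt(5) / 34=3.05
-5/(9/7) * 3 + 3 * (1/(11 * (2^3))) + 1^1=-2807/264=-10.63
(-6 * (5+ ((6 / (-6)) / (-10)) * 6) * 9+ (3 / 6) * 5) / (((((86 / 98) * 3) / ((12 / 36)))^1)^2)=-4.81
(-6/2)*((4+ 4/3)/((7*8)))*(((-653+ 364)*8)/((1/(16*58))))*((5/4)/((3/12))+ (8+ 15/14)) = 422670592/49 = 8625930.45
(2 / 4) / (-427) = -1 / 854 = -0.00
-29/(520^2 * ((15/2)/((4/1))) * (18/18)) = -29/507000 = -0.00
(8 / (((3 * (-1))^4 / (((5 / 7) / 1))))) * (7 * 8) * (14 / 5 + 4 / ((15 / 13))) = 6016 / 243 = 24.76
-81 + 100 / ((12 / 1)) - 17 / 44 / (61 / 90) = -294851 / 4026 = -73.24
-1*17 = -17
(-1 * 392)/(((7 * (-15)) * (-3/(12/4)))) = -3.73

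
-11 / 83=-0.13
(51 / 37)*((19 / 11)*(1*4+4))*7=54264 / 407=133.33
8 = 8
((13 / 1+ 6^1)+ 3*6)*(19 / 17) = 703 / 17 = 41.35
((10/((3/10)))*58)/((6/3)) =2900/3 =966.67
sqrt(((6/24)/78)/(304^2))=sqrt(78)/47424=0.00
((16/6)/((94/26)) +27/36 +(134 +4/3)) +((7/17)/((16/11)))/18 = 31487755/230112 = 136.84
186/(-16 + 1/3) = -558/47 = -11.87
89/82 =1.09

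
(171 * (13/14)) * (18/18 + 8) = 20007/14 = 1429.07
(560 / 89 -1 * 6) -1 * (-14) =1272 / 89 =14.29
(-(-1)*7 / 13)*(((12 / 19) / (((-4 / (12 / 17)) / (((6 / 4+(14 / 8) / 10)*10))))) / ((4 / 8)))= -2.01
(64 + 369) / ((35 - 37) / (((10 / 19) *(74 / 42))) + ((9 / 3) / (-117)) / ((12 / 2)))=-18744570 / 93551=-200.37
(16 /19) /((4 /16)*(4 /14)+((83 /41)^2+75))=376544 /35400363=0.01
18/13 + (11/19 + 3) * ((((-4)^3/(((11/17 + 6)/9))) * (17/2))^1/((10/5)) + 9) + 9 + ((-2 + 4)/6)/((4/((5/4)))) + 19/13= -1706686589/1339728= -1273.91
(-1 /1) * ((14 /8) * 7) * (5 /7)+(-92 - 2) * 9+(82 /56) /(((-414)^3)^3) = -8550671281160905536735094313 /10003710185622586179274752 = -854.75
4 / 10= 2 / 5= 0.40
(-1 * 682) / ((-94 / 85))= 28985 / 47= 616.70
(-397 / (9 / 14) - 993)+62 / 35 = -506767 / 315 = -1608.78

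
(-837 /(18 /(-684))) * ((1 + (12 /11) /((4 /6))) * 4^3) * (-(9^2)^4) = -2541131279081856 /11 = -231011934461986.91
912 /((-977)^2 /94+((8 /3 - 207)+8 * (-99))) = 0.10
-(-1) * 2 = 2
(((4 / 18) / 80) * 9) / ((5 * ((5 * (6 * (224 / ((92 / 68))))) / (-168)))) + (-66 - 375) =-59976023 / 136000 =-441.00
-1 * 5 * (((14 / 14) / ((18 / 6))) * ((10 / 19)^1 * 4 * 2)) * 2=-800 / 57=-14.04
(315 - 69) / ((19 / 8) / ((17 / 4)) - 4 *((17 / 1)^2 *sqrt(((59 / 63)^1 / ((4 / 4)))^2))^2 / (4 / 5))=-33196716 / 49425146759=-0.00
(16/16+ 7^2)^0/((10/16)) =8/5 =1.60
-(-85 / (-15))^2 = -289 / 9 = -32.11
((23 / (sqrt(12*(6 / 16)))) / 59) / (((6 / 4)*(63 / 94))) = 4324*sqrt(2) / 33453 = 0.18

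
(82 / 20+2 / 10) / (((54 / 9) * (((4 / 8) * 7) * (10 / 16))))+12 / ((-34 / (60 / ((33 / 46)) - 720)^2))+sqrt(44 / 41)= -142925.23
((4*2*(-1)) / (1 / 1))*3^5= -1944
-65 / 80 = -13 / 16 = -0.81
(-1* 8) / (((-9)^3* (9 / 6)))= 16 / 2187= 0.01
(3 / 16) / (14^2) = 3 / 3136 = 0.00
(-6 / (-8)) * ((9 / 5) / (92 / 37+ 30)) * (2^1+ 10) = 2997 / 6010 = 0.50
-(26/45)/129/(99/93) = -806/191565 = -0.00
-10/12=-5/6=-0.83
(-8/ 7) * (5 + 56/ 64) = -47/ 7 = -6.71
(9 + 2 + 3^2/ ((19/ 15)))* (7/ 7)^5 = 344/ 19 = 18.11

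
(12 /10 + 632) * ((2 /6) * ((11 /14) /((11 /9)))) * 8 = 37992 /35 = 1085.49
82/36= 2.28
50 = 50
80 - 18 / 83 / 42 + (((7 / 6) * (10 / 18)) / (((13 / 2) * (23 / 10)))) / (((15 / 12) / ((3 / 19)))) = 2376485213 / 29705949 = 80.00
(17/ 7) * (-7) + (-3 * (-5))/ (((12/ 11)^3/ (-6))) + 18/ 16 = -8179/ 96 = -85.20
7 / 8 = 0.88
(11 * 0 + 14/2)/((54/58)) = 7.52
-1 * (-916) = 916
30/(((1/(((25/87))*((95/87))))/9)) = 71250/841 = 84.72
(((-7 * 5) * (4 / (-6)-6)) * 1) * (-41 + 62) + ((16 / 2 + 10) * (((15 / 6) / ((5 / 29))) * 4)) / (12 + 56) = 83561 / 17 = 4915.35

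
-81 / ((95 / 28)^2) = -63504 / 9025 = -7.04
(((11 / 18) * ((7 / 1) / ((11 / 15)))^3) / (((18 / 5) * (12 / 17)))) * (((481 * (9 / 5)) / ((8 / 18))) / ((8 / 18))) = 28397698875 / 30976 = 916764.56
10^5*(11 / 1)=1100000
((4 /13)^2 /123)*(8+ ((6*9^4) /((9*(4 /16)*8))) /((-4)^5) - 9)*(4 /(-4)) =19 /7872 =0.00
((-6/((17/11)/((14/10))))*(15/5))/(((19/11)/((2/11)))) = -2772/1615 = -1.72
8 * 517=4136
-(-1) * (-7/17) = -7/17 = -0.41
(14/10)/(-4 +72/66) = -77/160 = -0.48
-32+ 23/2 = -41/2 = -20.50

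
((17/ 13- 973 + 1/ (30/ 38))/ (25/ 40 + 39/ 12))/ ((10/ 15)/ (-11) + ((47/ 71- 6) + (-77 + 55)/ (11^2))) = 1182327784/ 26346125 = 44.88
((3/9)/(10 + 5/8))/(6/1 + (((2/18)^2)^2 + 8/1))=17496/7807675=0.00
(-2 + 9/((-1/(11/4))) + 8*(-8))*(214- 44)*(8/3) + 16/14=-287972/7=-41138.86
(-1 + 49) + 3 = 51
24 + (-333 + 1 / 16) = -4943 / 16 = -308.94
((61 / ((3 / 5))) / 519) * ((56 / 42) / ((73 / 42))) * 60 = 341600 / 37887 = 9.02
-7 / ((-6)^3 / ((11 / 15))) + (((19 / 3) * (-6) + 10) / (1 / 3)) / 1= -272083 / 3240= -83.98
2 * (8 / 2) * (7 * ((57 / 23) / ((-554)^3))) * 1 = -399 / 488840459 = -0.00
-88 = -88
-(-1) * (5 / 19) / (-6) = -5 / 114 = -0.04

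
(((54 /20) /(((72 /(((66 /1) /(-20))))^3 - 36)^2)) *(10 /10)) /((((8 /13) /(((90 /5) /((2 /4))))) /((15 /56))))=207272637 /532152246746624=0.00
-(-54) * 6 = 324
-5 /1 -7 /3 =-7.33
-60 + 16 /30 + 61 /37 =-32089 /555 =-57.82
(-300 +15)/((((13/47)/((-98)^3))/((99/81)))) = 46226645080/39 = 1185298591.79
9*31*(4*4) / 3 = 1488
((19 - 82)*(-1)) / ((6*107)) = 21 / 214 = 0.10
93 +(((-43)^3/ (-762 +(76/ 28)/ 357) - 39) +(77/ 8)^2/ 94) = 1825209281555/ 11455781504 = 159.33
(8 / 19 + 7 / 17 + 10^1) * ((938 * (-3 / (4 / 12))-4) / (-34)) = 14776277 / 5491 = 2691.00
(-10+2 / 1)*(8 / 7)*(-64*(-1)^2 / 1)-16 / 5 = 20368 / 35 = 581.94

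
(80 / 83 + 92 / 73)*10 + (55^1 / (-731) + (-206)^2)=188052694559 / 4429129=42458.17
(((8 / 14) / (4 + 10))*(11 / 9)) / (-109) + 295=14180333 / 48069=295.00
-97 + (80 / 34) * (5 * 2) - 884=-16277 / 17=-957.47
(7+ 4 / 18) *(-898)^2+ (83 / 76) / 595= 2370263277947 / 406980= 5824028.89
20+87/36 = 269/12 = 22.42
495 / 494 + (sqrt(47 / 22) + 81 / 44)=sqrt(1034) / 22 + 30897 / 10868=4.30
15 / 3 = 5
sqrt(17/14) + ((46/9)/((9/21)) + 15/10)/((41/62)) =sqrt(238)/14 + 22475/1107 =21.40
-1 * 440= -440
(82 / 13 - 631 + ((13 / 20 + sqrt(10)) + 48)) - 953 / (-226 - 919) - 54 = -37463163 / 59540 + sqrt(10) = -626.05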